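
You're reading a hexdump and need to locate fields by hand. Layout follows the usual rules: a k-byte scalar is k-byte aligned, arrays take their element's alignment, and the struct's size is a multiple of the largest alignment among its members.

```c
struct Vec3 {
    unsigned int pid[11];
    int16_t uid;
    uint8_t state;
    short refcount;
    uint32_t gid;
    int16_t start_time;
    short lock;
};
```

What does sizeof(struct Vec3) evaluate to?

60 bytes

0..44  pid  (44B, 4-aligned)
44..46  uid  (2B, 2-aligned)
46..47  state  (1B, 1-aligned)
47..48  -- padding (1B)
48..50  refcount  (2B, 2-aligned)
50..52  -- padding (2B)
52..56  gid  (4B, 4-aligned)
56..58  start_time  (2B, 2-aligned)
58..60  lock  (2B, 2-aligned)
sizeof = 60, alignof = 4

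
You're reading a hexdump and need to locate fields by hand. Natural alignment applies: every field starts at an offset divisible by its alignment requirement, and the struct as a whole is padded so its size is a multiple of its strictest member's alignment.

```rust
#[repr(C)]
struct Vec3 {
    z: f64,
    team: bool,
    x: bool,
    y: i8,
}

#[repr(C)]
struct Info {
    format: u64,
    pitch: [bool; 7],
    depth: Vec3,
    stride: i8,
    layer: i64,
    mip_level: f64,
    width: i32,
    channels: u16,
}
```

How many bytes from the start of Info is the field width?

Vec3: z at 0 (size 8, align 8) → ends 8; team at 8 (size 1, align 1) → ends 9; x at 9 (size 1, align 1) → ends 10; y at 10 (size 1, align 1) → ends 11; tail pad 5 to reach multiple of 8; total 16 bytes, alignment 8
format at 0 (size 8, align 8) → ends 8
pitch at 8 (size 7, align 1) → ends 15
pad 1 to align 8 for depth
depth at 16 (size 16, align 8) → ends 32
stride at 32 (size 1, align 1) → ends 33
pad 7 to align 8 for layer
layer at 40 (size 8, align 8) → ends 48
mip_level at 48 (size 8, align 8) → ends 56
width at 56 (size 4, align 4) → ends 60

56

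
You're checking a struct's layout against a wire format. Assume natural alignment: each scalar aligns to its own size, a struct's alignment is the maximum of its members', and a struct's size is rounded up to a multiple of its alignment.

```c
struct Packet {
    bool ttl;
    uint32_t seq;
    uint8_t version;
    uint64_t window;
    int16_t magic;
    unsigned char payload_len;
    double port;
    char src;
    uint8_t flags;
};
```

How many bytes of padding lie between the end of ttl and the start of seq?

0..1  ttl  (1B, 1-aligned)
1..4  -- padding (3B)
4..8  seq  (4B, 4-aligned)

3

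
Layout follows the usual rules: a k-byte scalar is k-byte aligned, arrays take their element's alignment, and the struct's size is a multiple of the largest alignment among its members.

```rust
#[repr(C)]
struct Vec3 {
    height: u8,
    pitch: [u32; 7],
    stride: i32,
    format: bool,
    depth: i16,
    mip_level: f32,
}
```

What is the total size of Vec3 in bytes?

height at 0 (size 1, align 1) → ends 1
pad 3 to align 4 for pitch
pitch at 4 (size 28, align 4) → ends 32
stride at 32 (size 4, align 4) → ends 36
format at 36 (size 1, align 1) → ends 37
pad 1 to align 2 for depth
depth at 38 (size 2, align 2) → ends 40
mip_level at 40 (size 4, align 4) → ends 44
total 44 bytes, alignment 4

44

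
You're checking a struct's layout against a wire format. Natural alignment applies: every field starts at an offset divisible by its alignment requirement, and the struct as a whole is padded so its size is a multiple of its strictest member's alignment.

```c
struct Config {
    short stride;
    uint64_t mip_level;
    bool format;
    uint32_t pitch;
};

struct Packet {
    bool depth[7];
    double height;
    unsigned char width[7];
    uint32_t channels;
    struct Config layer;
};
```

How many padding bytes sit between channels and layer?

4

Config: @0: stride [2B, align 2] → 2; +6 pad (align 8); @8: mip_level [8B, align 8] → 16; @16: format [1B, align 1] → 17; +3 pad (align 4); @20: pitch [4B, align 4] → 24; size 24, align 8
@0: depth [7B, align 1] → 7
+1 pad (align 8)
@8: height [8B, align 8] → 16
@16: width [7B, align 1] → 23
+1 pad (align 4)
@24: channels [4B, align 4] → 28
+4 pad (align 8)
@32: layer [24B, align 8] → 56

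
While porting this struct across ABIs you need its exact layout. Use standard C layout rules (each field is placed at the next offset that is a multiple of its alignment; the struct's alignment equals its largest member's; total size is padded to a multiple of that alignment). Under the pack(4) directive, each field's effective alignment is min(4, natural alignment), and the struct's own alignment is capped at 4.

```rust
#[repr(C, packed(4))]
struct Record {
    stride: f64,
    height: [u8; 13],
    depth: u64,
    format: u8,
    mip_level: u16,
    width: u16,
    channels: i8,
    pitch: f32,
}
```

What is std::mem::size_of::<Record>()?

@0: stride [8B, align 4] → 8
@8: height [13B, align 1] → 21
+3 pad (align 4)
@24: depth [8B, align 4] → 32
@32: format [1B, align 1] → 33
+1 pad (align 2)
@34: mip_level [2B, align 2] → 36
@36: width [2B, align 2] → 38
@38: channels [1B, align 1] → 39
+1 pad (align 4)
@40: pitch [4B, align 4] → 44
size 44, align 4

44 bytes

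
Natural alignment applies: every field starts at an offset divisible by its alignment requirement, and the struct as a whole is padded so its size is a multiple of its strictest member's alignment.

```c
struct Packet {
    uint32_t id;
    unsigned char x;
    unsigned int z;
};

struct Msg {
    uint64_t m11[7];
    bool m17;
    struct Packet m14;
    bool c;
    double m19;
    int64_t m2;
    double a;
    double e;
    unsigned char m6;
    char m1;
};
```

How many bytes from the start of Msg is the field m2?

88

Packet: @0: id [4B, align 4] → 4; @4: x [1B, align 1] → 5; +3 pad (align 4); @8: z [4B, align 4] → 12; size 12, align 4
@0: m11 [56B, align 8] → 56
@56: m17 [1B, align 1] → 57
+3 pad (align 4)
@60: m14 [12B, align 4] → 72
@72: c [1B, align 1] → 73
+7 pad (align 8)
@80: m19 [8B, align 8] → 88
@88: m2 [8B, align 8] → 96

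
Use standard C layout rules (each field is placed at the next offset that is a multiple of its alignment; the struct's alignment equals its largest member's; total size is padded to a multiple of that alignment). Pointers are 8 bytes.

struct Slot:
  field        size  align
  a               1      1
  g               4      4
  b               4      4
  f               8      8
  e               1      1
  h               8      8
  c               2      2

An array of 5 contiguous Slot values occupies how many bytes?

240

0..1  a  (1B, 1-aligned)
1..4  -- padding (3B)
4..8  g  (4B, 4-aligned)
8..12  b  (4B, 4-aligned)
12..16  -- padding (4B)
16..24  f  (8B, 8-aligned)
24..25  e  (1B, 1-aligned)
25..32  -- padding (7B)
32..40  h  (8B, 8-aligned)
40..42  c  (2B, 2-aligned)
42..48  -- tail padding (6B)
sizeof = 48, alignof = 8
array of 5: 5 × 48 = 240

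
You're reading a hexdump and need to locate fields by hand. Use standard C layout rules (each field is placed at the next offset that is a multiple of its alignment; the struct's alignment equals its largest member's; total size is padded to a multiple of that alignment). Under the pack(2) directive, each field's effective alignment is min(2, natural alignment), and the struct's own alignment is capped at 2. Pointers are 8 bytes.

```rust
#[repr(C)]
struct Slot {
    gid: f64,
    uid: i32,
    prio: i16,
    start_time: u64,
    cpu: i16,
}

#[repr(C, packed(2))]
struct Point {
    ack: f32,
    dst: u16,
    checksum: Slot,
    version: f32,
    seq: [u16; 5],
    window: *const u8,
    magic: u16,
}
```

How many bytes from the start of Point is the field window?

Slot: gid at 0 (size 8, align 8) → ends 8; uid at 8 (size 4, align 4) → ends 12; prio at 12 (size 2, align 2) → ends 14; pad 2 to align 8 for start_time; start_time at 16 (size 8, align 8) → ends 24; cpu at 24 (size 2, align 2) → ends 26; tail pad 6 to reach multiple of 8; total 32 bytes, alignment 8
ack at 0 (size 4, align 2) → ends 4
dst at 4 (size 2, align 2) → ends 6
checksum at 6 (size 32, align 2) → ends 38
version at 38 (size 4, align 2) → ends 42
seq at 42 (size 10, align 2) → ends 52
window at 52 (size 8, align 2) → ends 60

52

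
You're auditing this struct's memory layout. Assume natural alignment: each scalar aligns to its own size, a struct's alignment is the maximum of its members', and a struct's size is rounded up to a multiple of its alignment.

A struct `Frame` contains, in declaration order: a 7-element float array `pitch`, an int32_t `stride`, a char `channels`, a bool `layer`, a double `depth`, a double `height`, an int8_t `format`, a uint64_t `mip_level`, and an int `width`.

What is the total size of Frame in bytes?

pitch at 0 (size 28, align 4) → ends 28
stride at 28 (size 4, align 4) → ends 32
channels at 32 (size 1, align 1) → ends 33
layer at 33 (size 1, align 1) → ends 34
pad 6 to align 8 for depth
depth at 40 (size 8, align 8) → ends 48
height at 48 (size 8, align 8) → ends 56
format at 56 (size 1, align 1) → ends 57
pad 7 to align 8 for mip_level
mip_level at 64 (size 8, align 8) → ends 72
width at 72 (size 4, align 4) → ends 76
tail pad 4 to reach multiple of 8
total 80 bytes, alignment 8

80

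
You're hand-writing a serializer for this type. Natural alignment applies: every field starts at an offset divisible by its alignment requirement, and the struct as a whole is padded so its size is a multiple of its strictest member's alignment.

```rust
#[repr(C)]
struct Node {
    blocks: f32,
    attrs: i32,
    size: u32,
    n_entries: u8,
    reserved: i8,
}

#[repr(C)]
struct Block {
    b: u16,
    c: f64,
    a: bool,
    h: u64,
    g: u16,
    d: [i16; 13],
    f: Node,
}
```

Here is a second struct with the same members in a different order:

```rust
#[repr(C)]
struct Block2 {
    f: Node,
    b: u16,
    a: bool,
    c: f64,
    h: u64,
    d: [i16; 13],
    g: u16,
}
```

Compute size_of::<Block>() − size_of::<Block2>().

8

Node: blocks at 0 (size 4, align 4) → ends 4; attrs at 4 (size 4, align 4) → ends 8; size at 8 (size 4, align 4) → ends 12; n_entries at 12 (size 1, align 1) → ends 13; reserved at 13 (size 1, align 1) → ends 14; tail pad 2 to reach multiple of 4; total 16 bytes, alignment 4
b at 0 (size 2, align 2) → ends 2
pad 6 to align 8 for c
c at 8 (size 8, align 8) → ends 16
a at 16 (size 1, align 1) → ends 17
pad 7 to align 8 for h
h at 24 (size 8, align 8) → ends 32
g at 32 (size 2, align 2) → ends 34
d at 34 (size 26, align 2) → ends 60
f at 60 (size 16, align 4) → ends 76
tail pad 4 to reach multiple of 8
total 80 bytes, alignment 8
— Block2 —
f at 0 (size 16, align 4) → ends 16
b at 16 (size 2, align 2) → ends 18
a at 18 (size 1, align 1) → ends 19
pad 5 to align 8 for c
c at 24 (size 8, align 8) → ends 32
h at 32 (size 8, align 8) → ends 40
d at 40 (size 26, align 2) → ends 66
g at 66 (size 2, align 2) → ends 68
tail pad 4 to reach multiple of 8
total 72 bytes, alignment 8
80 − 72 = 8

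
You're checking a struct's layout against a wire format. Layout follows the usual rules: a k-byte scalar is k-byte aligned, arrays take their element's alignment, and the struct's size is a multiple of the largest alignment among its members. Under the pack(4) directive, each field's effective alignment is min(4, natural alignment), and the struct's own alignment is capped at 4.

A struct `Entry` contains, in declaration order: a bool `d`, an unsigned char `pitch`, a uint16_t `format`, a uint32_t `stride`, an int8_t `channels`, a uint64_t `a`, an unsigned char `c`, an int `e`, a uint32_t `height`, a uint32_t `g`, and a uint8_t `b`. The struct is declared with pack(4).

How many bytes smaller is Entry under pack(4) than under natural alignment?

natural layout:
  d at 0 (size 1, align 1) → ends 1
  pitch at 1 (size 1, align 1) → ends 2
  format at 2 (size 2, align 2) → ends 4
  stride at 4 (size 4, align 4) → ends 8
  channels at 8 (size 1, align 1) → ends 9
  pad 7 to align 8 for a
  a at 16 (size 8, align 8) → ends 24
  c at 24 (size 1, align 1) → ends 25
  pad 3 to align 4 for e
  e at 28 (size 4, align 4) → ends 32
  height at 32 (size 4, align 4) → ends 36
  g at 36 (size 4, align 4) → ends 40
  b at 40 (size 1, align 1) → ends 41
  tail pad 7 to reach multiple of 8
  total 48 bytes, alignment 8
packed(4) layout:
  d at 0 (size 1, align 1) → ends 1
  pitch at 1 (size 1, align 1) → ends 2
  format at 2 (size 2, align 2) → ends 4
  stride at 4 (size 4, align 4) → ends 8
  channels at 8 (size 1, align 1) → ends 9
  pad 3 to align 4 for a
  a at 12 (size 8, align 4) → ends 20
  c at 20 (size 1, align 1) → ends 21
  pad 3 to align 4 for e
  e at 24 (size 4, align 4) → ends 28
  height at 28 (size 4, align 4) → ends 32
  g at 32 (size 4, align 4) → ends 36
  b at 36 (size 1, align 1) → ends 37
  tail pad 3 to reach multiple of 4
  total 40 bytes, alignment 4
48 − 40 = 8

8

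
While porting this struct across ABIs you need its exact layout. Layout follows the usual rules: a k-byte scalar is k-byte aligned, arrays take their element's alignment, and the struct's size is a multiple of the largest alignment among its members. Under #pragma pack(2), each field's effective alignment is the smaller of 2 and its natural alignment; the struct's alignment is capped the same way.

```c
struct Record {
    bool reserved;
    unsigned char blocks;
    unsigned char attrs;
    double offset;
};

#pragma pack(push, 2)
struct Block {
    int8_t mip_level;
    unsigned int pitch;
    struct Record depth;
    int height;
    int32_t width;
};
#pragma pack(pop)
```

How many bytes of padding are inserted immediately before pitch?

1

Record: @0: reserved [1B, align 1] → 1; @1: blocks [1B, align 1] → 2; @2: attrs [1B, align 1] → 3; +5 pad (align 8); @8: offset [8B, align 8] → 16; size 16, align 8
@0: mip_level [1B, align 1] → 1
+1 pad (align 2)
@2: pitch [4B, align 2] → 6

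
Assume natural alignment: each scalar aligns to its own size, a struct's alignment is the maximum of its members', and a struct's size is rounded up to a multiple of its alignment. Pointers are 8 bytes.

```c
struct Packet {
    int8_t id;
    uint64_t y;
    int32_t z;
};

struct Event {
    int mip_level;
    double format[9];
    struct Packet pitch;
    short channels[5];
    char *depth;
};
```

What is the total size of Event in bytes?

Packet: @0: id [1B, align 1] → 1; +7 pad (align 8); @8: y [8B, align 8] → 16; @16: z [4B, align 4] → 20; +4 tail pad (align 8); size 24, align 8
@0: mip_level [4B, align 4] → 4
+4 pad (align 8)
@8: format [72B, align 8] → 80
@80: pitch [24B, align 8] → 104
@104: channels [10B, align 2] → 114
+6 pad (align 8)
@120: depth [8B, align 8] → 128
size 128, align 8

128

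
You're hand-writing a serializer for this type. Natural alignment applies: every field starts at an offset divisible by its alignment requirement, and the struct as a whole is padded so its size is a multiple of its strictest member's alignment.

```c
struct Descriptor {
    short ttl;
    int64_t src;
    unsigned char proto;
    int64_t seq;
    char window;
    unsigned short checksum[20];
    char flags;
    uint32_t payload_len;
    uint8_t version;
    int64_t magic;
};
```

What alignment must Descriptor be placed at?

member alignments: ttl=2, src=8, proto=1, seq=8, window=1, checksum=2, flags=1, payload_len=4, version=1, magic=8
max = 8

8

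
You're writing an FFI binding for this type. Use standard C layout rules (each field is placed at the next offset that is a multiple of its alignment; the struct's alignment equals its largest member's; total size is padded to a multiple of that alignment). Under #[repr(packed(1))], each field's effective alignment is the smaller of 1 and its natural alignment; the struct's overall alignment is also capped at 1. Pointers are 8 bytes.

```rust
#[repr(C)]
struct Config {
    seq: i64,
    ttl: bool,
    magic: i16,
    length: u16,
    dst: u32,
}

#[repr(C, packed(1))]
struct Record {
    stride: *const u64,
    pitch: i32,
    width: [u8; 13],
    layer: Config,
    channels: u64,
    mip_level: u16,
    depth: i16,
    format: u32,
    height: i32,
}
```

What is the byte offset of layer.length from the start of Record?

37

Config: seq at 0 (size 8, align 8) → ends 8; ttl at 8 (size 1, align 1) → ends 9; pad 1 to align 2 for magic; magic at 10 (size 2, align 2) → ends 12; length at 12 (size 2, align 2) → ends 14; pad 2 to align 4 for dst; dst at 16 (size 4, align 4) → ends 20; tail pad 4 to reach multiple of 8; total 24 bytes, alignment 8
stride at 0 (size 8, align 1) → ends 8
pitch at 8 (size 4, align 1) → ends 12
width at 12 (size 13, align 1) → ends 25
layer at 25 (size 24, align 1) → ends 49
within Config: length at 12
25 + 12 = 37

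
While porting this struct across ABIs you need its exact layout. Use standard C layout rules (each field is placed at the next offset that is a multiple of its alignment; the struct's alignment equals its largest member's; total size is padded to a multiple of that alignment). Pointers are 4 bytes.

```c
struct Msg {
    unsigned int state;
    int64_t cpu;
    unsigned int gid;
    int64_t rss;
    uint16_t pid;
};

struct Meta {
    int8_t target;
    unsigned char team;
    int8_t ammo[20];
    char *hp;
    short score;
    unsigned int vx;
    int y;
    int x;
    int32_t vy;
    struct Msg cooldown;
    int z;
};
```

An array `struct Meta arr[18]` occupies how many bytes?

1728

Msg: 0..4  state  (4B, 4-aligned); 4..8  -- padding (4B); 8..16  cpu  (8B, 8-aligned); 16..20  gid  (4B, 4-aligned); 20..24  -- padding (4B); 24..32  rss  (8B, 8-aligned); 32..34  pid  (2B, 2-aligned); 34..40  -- tail padding (6B); sizeof = 40, alignof = 8
0..1  target  (1B, 1-aligned)
1..2  team  (1B, 1-aligned)
2..22  ammo  (20B, 1-aligned)
22..24  -- padding (2B)
24..28  hp  (4B, 4-aligned)
28..30  score  (2B, 2-aligned)
30..32  -- padding (2B)
32..36  vx  (4B, 4-aligned)
36..40  y  (4B, 4-aligned)
40..44  x  (4B, 4-aligned)
44..48  vy  (4B, 4-aligned)
48..88  cooldown  (40B, 8-aligned)
88..92  z  (4B, 4-aligned)
92..96  -- tail padding (4B)
sizeof = 96, alignof = 8
array of 18: 18 × 96 = 1728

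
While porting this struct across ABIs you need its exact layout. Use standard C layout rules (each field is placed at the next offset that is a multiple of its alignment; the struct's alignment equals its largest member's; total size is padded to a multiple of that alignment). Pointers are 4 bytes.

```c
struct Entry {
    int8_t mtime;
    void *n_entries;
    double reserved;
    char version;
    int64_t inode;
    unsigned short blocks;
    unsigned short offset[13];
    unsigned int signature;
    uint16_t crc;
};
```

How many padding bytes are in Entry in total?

16

mtime at 0 (size 1, align 1) → ends 1
pad 3 to align 4 for n_entries
n_entries at 4 (size 4, align 4) → ends 8
reserved at 8 (size 8, align 8) → ends 16
version at 16 (size 1, align 1) → ends 17
pad 7 to align 8 for inode
inode at 24 (size 8, align 8) → ends 32
blocks at 32 (size 2, align 2) → ends 34
offset at 34 (size 26, align 2) → ends 60
signature at 60 (size 4, align 4) → ends 64
crc at 64 (size 2, align 2) → ends 66
tail pad 6 to reach multiple of 8
total 72 bytes, alignment 8
data bytes 56, size 72 → padding 16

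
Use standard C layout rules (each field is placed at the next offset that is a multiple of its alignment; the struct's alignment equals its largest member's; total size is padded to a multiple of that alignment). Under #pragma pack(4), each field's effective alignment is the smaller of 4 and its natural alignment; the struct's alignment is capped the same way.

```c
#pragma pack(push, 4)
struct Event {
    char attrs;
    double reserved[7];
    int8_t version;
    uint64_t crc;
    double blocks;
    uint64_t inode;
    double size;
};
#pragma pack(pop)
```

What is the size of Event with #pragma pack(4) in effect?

96

@0: attrs [1B, align 1] → 1
+3 pad (align 4)
@4: reserved [56B, align 4] → 60
@60: version [1B, align 1] → 61
+3 pad (align 4)
@64: crc [8B, align 4] → 72
@72: blocks [8B, align 4] → 80
@80: inode [8B, align 4] → 88
@88: size [8B, align 4] → 96
size 96, align 4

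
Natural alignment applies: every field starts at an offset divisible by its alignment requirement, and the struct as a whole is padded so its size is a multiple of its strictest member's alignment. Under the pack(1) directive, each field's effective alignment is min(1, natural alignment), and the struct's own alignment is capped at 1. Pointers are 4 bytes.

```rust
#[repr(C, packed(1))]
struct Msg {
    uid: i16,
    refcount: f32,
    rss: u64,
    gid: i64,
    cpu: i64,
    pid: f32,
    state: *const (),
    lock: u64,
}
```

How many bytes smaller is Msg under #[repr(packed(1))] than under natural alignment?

2

natural layout:
  @0: uid [2B, align 2] → 2
  +2 pad (align 4)
  @4: refcount [4B, align 4] → 8
  @8: rss [8B, align 8] → 16
  @16: gid [8B, align 8] → 24
  @24: cpu [8B, align 8] → 32
  @32: pid [4B, align 4] → 36
  @36: state [4B, align 4] → 40
  @40: lock [8B, align 8] → 48
  size 48, align 8
packed(1) layout:
  @0: uid [2B, align 1] → 2
  @2: refcount [4B, align 1] → 6
  @6: rss [8B, align 1] → 14
  @14: gid [8B, align 1] → 22
  @22: cpu [8B, align 1] → 30
  @30: pid [4B, align 1] → 34
  @34: state [4B, align 1] → 38
  @38: lock [8B, align 1] → 46
  size 46, align 1
48 − 46 = 2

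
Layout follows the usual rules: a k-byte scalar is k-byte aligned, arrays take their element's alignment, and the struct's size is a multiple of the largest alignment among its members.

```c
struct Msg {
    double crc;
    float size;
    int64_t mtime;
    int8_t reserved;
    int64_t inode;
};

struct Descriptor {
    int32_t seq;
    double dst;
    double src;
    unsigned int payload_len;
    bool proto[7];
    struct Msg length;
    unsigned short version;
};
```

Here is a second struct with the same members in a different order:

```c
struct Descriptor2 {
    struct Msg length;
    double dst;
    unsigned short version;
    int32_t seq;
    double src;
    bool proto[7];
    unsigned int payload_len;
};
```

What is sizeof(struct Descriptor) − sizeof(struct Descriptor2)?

Msg: @0: crc [8B, align 8] → 8; @8: size [4B, align 4] → 12; +4 pad (align 8); @16: mtime [8B, align 8] → 24; @24: reserved [1B, align 1] → 25; +7 pad (align 8); @32: inode [8B, align 8] → 40; size 40, align 8
@0: seq [4B, align 4] → 4
+4 pad (align 8)
@8: dst [8B, align 8] → 16
@16: src [8B, align 8] → 24
@24: payload_len [4B, align 4] → 28
@28: proto [7B, align 1] → 35
+5 pad (align 8)
@40: length [40B, align 8] → 80
@80: version [2B, align 2] → 82
+6 tail pad (align 8)
size 88, align 8
— Descriptor2 —
@0: length [40B, align 8] → 40
@40: dst [8B, align 8] → 48
@48: version [2B, align 2] → 50
+2 pad (align 4)
@52: seq [4B, align 4] → 56
@56: src [8B, align 8] → 64
@64: proto [7B, align 1] → 71
+1 pad (align 4)
@72: payload_len [4B, align 4] → 76
+4 tail pad (align 8)
size 80, align 8
88 − 80 = 8

8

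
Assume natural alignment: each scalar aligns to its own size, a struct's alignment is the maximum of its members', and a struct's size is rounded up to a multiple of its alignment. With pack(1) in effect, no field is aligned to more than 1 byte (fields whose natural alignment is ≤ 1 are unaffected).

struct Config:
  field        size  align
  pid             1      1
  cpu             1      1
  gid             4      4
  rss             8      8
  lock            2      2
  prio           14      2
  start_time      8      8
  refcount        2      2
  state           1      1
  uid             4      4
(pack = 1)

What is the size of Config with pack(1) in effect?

@0: pid [1B, align 1] → 1
@1: cpu [1B, align 1] → 2
@2: gid [4B, align 1] → 6
@6: rss [8B, align 1] → 14
@14: lock [2B, align 1] → 16
@16: prio [14B, align 1] → 30
@30: start_time [8B, align 1] → 38
@38: refcount [2B, align 1] → 40
@40: state [1B, align 1] → 41
@41: uid [4B, align 1] → 45
size 45, align 1

45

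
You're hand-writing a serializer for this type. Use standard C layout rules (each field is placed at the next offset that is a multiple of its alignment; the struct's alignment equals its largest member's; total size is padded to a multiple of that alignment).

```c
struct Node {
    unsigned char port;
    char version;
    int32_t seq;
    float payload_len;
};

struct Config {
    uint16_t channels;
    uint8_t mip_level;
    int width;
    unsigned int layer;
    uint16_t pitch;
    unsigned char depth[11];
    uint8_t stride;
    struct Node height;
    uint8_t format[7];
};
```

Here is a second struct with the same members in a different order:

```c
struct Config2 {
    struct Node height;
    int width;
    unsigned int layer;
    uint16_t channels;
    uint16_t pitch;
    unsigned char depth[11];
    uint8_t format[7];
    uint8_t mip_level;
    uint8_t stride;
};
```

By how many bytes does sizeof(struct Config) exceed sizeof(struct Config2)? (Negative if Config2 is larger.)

4

Node: @0: port [1B, align 1] → 1; @1: version [1B, align 1] → 2; +2 pad (align 4); @4: seq [4B, align 4] → 8; @8: payload_len [4B, align 4] → 12; size 12, align 4
@0: channels [2B, align 2] → 2
@2: mip_level [1B, align 1] → 3
+1 pad (align 4)
@4: width [4B, align 4] → 8
@8: layer [4B, align 4] → 12
@12: pitch [2B, align 2] → 14
@14: depth [11B, align 1] → 25
@25: stride [1B, align 1] → 26
+2 pad (align 4)
@28: height [12B, align 4] → 40
@40: format [7B, align 1] → 47
+1 tail pad (align 4)
size 48, align 4
— Config2 —
@0: height [12B, align 4] → 12
@12: width [4B, align 4] → 16
@16: layer [4B, align 4] → 20
@20: channels [2B, align 2] → 22
@22: pitch [2B, align 2] → 24
@24: depth [11B, align 1] → 35
@35: format [7B, align 1] → 42
@42: mip_level [1B, align 1] → 43
@43: stride [1B, align 1] → 44
size 44, align 4
48 − 44 = 4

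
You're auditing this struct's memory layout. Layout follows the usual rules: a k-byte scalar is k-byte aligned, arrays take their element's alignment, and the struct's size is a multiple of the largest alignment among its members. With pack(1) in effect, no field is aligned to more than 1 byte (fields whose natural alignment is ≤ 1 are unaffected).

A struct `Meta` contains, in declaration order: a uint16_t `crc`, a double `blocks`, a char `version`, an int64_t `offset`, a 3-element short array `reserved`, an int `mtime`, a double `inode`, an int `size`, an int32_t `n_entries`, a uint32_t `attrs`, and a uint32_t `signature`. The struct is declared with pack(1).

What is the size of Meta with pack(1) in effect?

@0: crc [2B, align 1] → 2
@2: blocks [8B, align 1] → 10
@10: version [1B, align 1] → 11
@11: offset [8B, align 1] → 19
@19: reserved [6B, align 1] → 25
@25: mtime [4B, align 1] → 29
@29: inode [8B, align 1] → 37
@37: size [4B, align 1] → 41
@41: n_entries [4B, align 1] → 45
@45: attrs [4B, align 1] → 49
@49: signature [4B, align 1] → 53
size 53, align 1

53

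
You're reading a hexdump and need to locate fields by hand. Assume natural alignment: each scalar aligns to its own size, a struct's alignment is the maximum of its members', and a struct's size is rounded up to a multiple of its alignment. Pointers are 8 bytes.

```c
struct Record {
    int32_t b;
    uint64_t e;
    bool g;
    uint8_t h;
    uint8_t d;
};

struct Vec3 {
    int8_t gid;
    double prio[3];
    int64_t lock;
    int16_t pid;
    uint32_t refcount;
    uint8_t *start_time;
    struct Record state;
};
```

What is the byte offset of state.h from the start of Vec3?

Record: b at 0 (size 4, align 4) → ends 4; pad 4 to align 8 for e; e at 8 (size 8, align 8) → ends 16; g at 16 (size 1, align 1) → ends 17; h at 17 (size 1, align 1) → ends 18; d at 18 (size 1, align 1) → ends 19; tail pad 5 to reach multiple of 8; total 24 bytes, alignment 8
gid at 0 (size 1, align 1) → ends 1
pad 7 to align 8 for prio
prio at 8 (size 24, align 8) → ends 32
lock at 32 (size 8, align 8) → ends 40
pid at 40 (size 2, align 2) → ends 42
pad 2 to align 4 for refcount
refcount at 44 (size 4, align 4) → ends 48
start_time at 48 (size 8, align 8) → ends 56
state at 56 (size 24, align 8) → ends 80
within Record: h at 17
56 + 17 = 73

73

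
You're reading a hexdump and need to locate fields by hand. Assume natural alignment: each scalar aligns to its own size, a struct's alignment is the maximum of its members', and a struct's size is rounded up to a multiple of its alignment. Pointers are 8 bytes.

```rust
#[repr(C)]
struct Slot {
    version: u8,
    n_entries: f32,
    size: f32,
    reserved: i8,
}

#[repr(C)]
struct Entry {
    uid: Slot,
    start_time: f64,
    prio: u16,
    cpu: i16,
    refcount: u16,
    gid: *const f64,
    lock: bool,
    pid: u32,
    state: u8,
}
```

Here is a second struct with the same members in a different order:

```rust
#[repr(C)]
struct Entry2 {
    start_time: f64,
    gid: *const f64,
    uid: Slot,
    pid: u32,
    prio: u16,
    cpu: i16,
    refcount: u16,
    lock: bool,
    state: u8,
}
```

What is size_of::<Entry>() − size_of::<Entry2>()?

Slot: 0..1  version  (1B, 1-aligned); 1..4  -- padding (3B); 4..8  n_entries  (4B, 4-aligned); 8..12  size  (4B, 4-aligned); 12..13  reserved  (1B, 1-aligned); 13..16  -- tail padding (3B); sizeof = 16, alignof = 4
0..16  uid  (16B, 4-aligned)
16..24  start_time  (8B, 8-aligned)
24..26  prio  (2B, 2-aligned)
26..28  cpu  (2B, 2-aligned)
28..30  refcount  (2B, 2-aligned)
30..32  -- padding (2B)
32..40  gid  (8B, 8-aligned)
40..41  lock  (1B, 1-aligned)
41..44  -- padding (3B)
44..48  pid  (4B, 4-aligned)
48..49  state  (1B, 1-aligned)
49..56  -- tail padding (7B)
sizeof = 56, alignof = 8
— Entry2 —
0..8  start_time  (8B, 8-aligned)
8..16  gid  (8B, 8-aligned)
16..32  uid  (16B, 4-aligned)
32..36  pid  (4B, 4-aligned)
36..38  prio  (2B, 2-aligned)
38..40  cpu  (2B, 2-aligned)
40..42  refcount  (2B, 2-aligned)
42..43  lock  (1B, 1-aligned)
43..44  state  (1B, 1-aligned)
44..48  -- tail padding (4B)
sizeof = 48, alignof = 8
56 − 48 = 8

8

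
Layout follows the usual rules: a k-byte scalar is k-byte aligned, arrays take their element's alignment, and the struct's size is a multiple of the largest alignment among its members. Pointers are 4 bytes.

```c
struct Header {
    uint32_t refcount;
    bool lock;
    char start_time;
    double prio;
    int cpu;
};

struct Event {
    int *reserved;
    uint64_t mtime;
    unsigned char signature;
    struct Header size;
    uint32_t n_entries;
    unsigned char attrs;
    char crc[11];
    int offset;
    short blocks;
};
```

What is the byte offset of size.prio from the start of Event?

Header: refcount at 0 (size 4, align 4) → ends 4; lock at 4 (size 1, align 1) → ends 5; start_time at 5 (size 1, align 1) → ends 6; pad 2 to align 8 for prio; prio at 8 (size 8, align 8) → ends 16; cpu at 16 (size 4, align 4) → ends 20; tail pad 4 to reach multiple of 8; total 24 bytes, alignment 8
reserved at 0 (size 4, align 4) → ends 4
pad 4 to align 8 for mtime
mtime at 8 (size 8, align 8) → ends 16
signature at 16 (size 1, align 1) → ends 17
pad 7 to align 8 for size
size at 24 (size 24, align 8) → ends 48
within Header: prio at 8
24 + 8 = 32

32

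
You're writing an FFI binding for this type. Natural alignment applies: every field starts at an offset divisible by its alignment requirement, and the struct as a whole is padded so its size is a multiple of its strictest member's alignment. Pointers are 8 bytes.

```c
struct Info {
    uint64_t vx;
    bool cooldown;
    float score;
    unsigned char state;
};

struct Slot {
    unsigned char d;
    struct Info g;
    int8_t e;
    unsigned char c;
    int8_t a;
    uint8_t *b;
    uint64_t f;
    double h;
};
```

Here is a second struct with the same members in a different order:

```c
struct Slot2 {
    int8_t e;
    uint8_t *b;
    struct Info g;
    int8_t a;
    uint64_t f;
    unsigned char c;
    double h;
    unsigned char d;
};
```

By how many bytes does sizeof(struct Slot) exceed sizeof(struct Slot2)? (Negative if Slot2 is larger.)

-16

Info: 0..8  vx  (8B, 8-aligned); 8..9  cooldown  (1B, 1-aligned); 9..12  -- padding (3B); 12..16  score  (4B, 4-aligned); 16..17  state  (1B, 1-aligned); 17..24  -- tail padding (7B); sizeof = 24, alignof = 8
0..1  d  (1B, 1-aligned)
1..8  -- padding (7B)
8..32  g  (24B, 8-aligned)
32..33  e  (1B, 1-aligned)
33..34  c  (1B, 1-aligned)
34..35  a  (1B, 1-aligned)
35..40  -- padding (5B)
40..48  b  (8B, 8-aligned)
48..56  f  (8B, 8-aligned)
56..64  h  (8B, 8-aligned)
sizeof = 64, alignof = 8
— Slot2 —
0..1  e  (1B, 1-aligned)
1..8  -- padding (7B)
8..16  b  (8B, 8-aligned)
16..40  g  (24B, 8-aligned)
40..41  a  (1B, 1-aligned)
41..48  -- padding (7B)
48..56  f  (8B, 8-aligned)
56..57  c  (1B, 1-aligned)
57..64  -- padding (7B)
64..72  h  (8B, 8-aligned)
72..73  d  (1B, 1-aligned)
73..80  -- tail padding (7B)
sizeof = 80, alignof = 8
64 − 80 = -16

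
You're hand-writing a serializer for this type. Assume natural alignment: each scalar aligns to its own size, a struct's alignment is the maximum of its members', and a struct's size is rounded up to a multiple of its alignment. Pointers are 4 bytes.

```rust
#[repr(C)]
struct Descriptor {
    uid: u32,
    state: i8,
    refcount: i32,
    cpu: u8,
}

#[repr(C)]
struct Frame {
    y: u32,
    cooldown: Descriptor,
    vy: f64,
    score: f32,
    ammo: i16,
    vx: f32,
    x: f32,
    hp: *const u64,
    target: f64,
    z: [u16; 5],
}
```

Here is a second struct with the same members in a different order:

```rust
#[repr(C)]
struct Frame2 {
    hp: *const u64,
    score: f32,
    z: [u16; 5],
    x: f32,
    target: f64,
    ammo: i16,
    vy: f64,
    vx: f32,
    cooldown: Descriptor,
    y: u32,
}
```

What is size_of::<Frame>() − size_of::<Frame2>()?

8

Descriptor: 0..4  uid  (4B, 4-aligned); 4..5  state  (1B, 1-aligned); 5..8  -- padding (3B); 8..12  refcount  (4B, 4-aligned); 12..13  cpu  (1B, 1-aligned); 13..16  -- tail padding (3B); sizeof = 16, alignof = 4
0..4  y  (4B, 4-aligned)
4..20  cooldown  (16B, 4-aligned)
20..24  -- padding (4B)
24..32  vy  (8B, 8-aligned)
32..36  score  (4B, 4-aligned)
36..38  ammo  (2B, 2-aligned)
38..40  -- padding (2B)
40..44  vx  (4B, 4-aligned)
44..48  x  (4B, 4-aligned)
48..52  hp  (4B, 4-aligned)
52..56  -- padding (4B)
56..64  target  (8B, 8-aligned)
64..74  z  (10B, 2-aligned)
74..80  -- tail padding (6B)
sizeof = 80, alignof = 8
— Frame2 —
0..4  hp  (4B, 4-aligned)
4..8  score  (4B, 4-aligned)
8..18  z  (10B, 2-aligned)
18..20  -- padding (2B)
20..24  x  (4B, 4-aligned)
24..32  target  (8B, 8-aligned)
32..34  ammo  (2B, 2-aligned)
34..40  -- padding (6B)
40..48  vy  (8B, 8-aligned)
48..52  vx  (4B, 4-aligned)
52..68  cooldown  (16B, 4-aligned)
68..72  y  (4B, 4-aligned)
sizeof = 72, alignof = 8
80 − 72 = 8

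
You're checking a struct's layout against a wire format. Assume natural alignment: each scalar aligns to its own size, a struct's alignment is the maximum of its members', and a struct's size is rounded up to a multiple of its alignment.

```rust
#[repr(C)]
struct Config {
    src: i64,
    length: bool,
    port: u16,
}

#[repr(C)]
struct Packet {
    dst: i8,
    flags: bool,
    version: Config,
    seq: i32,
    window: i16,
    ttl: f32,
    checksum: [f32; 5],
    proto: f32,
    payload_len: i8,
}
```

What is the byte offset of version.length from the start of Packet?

16

Config: 0..8  src  (8B, 8-aligned); 8..9  length  (1B, 1-aligned); 9..10  -- padding (1B); 10..12  port  (2B, 2-aligned); 12..16  -- tail padding (4B); sizeof = 16, alignof = 8
0..1  dst  (1B, 1-aligned)
1..2  flags  (1B, 1-aligned)
2..8  -- padding (6B)
8..24  version  (16B, 8-aligned)
within Config: length at 8
8 + 8 = 16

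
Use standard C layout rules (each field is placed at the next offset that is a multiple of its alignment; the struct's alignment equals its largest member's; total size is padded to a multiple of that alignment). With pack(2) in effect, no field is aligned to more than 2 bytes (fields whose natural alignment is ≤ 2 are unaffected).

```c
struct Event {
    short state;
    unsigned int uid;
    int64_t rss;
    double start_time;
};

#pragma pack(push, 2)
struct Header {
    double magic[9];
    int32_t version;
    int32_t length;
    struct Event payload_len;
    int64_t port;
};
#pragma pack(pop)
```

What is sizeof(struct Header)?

112

Event: 0..2  state  (2B, 2-aligned); 2..4  -- padding (2B); 4..8  uid  (4B, 4-aligned); 8..16  rss  (8B, 8-aligned); 16..24  start_time  (8B, 8-aligned); sizeof = 24, alignof = 8
0..72  magic  (72B, 2-aligned)
72..76  version  (4B, 2-aligned)
76..80  length  (4B, 2-aligned)
80..104  payload_len  (24B, 2-aligned)
104..112  port  (8B, 2-aligned)
sizeof = 112, alignof = 2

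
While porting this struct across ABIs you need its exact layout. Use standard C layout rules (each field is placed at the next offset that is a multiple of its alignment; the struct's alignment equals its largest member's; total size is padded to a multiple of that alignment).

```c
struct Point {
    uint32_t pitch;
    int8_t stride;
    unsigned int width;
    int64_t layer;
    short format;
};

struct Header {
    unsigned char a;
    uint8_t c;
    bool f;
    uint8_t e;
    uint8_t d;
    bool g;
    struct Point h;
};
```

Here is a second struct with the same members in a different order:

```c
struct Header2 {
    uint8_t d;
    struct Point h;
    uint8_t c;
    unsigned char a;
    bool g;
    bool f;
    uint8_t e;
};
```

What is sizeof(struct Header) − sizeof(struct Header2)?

Point: pitch at 0 (size 4, align 4) → ends 4; stride at 4 (size 1, align 1) → ends 5; pad 3 to align 4 for width; width at 8 (size 4, align 4) → ends 12; pad 4 to align 8 for layer; layer at 16 (size 8, align 8) → ends 24; format at 24 (size 2, align 2) → ends 26; tail pad 6 to reach multiple of 8; total 32 bytes, alignment 8
a at 0 (size 1, align 1) → ends 1
c at 1 (size 1, align 1) → ends 2
f at 2 (size 1, align 1) → ends 3
e at 3 (size 1, align 1) → ends 4
d at 4 (size 1, align 1) → ends 5
g at 5 (size 1, align 1) → ends 6
pad 2 to align 8 for h
h at 8 (size 32, align 8) → ends 40
total 40 bytes, alignment 8
— Header2 —
d at 0 (size 1, align 1) → ends 1
pad 7 to align 8 for h
h at 8 (size 32, align 8) → ends 40
c at 40 (size 1, align 1) → ends 41
a at 41 (size 1, align 1) → ends 42
g at 42 (size 1, align 1) → ends 43
f at 43 (size 1, align 1) → ends 44
e at 44 (size 1, align 1) → ends 45
tail pad 3 to reach multiple of 8
total 48 bytes, alignment 8
40 − 48 = -8

-8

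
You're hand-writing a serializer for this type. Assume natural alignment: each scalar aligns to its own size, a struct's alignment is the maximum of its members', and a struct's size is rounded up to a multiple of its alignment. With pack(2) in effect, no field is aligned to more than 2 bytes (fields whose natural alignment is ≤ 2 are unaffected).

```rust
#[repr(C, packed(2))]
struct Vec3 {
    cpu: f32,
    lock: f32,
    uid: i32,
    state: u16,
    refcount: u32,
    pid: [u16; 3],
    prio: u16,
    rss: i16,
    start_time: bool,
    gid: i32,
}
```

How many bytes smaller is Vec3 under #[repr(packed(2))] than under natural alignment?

natural layout:
  cpu at 0 (size 4, align 4) → ends 4
  lock at 4 (size 4, align 4) → ends 8
  uid at 8 (size 4, align 4) → ends 12
  state at 12 (size 2, align 2) → ends 14
  pad 2 to align 4 for refcount
  refcount at 16 (size 4, align 4) → ends 20
  pid at 20 (size 6, align 2) → ends 26
  prio at 26 (size 2, align 2) → ends 28
  rss at 28 (size 2, align 2) → ends 30
  start_time at 30 (size 1, align 1) → ends 31
  pad 1 to align 4 for gid
  gid at 32 (size 4, align 4) → ends 36
  total 36 bytes, alignment 4
packed(2) layout:
  cpu at 0 (size 4, align 2) → ends 4
  lock at 4 (size 4, align 2) → ends 8
  uid at 8 (size 4, align 2) → ends 12
  state at 12 (size 2, align 2) → ends 14
  refcount at 14 (size 4, align 2) → ends 18
  pid at 18 (size 6, align 2) → ends 24
  prio at 24 (size 2, align 2) → ends 26
  rss at 26 (size 2, align 2) → ends 28
  start_time at 28 (size 1, align 1) → ends 29
  pad 1 to align 2 for gid
  gid at 30 (size 4, align 2) → ends 34
  total 34 bytes, alignment 2
36 − 34 = 2

2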